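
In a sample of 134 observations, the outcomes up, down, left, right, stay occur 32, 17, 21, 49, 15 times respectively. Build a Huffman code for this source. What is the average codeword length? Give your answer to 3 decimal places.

2.239 bits/symbol

Probabilities are the counts divided by 134.
Repeatedly combine the two least-probable nodes; the expected code length is the sum of the merged weights.
merge 15/134 + 17/134 → 16/67
merge 21/134 + 16/67 → 53/134
merge 16/67 + 49/134 → 81/134
merge 53/134 + 81/134 → 1
L = 16/67 + 53/134 + 81/134 + 1 = 150/67 ≈ 2.239 bits/symbol.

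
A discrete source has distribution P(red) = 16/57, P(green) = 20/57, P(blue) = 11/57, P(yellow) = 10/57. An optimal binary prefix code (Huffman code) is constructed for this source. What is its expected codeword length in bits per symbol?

2 bits/symbol

Repeatedly combine the two least-probable nodes; the expected code length is the sum of the merged weights.
merge 10/57 + 11/57 → 7/19
merge 16/57 + 20/57 → 12/19
merge 7/19 + 12/19 → 1
L = 7/19 + 12/19 + 1 = 2 bits/symbol.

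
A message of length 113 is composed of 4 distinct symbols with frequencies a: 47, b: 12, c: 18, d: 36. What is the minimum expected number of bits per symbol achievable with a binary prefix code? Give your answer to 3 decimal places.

Probabilities are the counts divided by 113.
Repeatedly combine the two least-probable nodes; the expected code length is the sum of the merged weights.
merge 12/113 + 18/113 → 30/113
merge 30/113 + 36/113 → 66/113
merge 47/113 + 66/113 → 1
L = 30/113 + 66/113 + 1 = 209/113 ≈ 1.850 bits/symbol.

1.850 bits/symbol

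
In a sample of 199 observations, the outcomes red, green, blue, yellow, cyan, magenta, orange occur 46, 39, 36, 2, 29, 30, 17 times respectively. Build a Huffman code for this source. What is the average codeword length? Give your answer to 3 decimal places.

Probabilities are the counts divided by 199.
Repeatedly combine the two least-probable nodes; the expected code length is the sum of the merged weights.
merge 2/199 + 17/199 → 19/199
merge 19/199 + 29/199 → 48/199
merge 30/199 + 36/199 → 66/199
merge 39/199 + 46/199 → 85/199
merge 48/199 + 66/199 → 114/199
merge 85/199 + 114/199 → 1
L = 19/199 + 48/199 + 66/199 + 85/199 + 114/199 + 1 = 531/199 ≈ 2.668 bits/symbol.

2.668 bits/symbol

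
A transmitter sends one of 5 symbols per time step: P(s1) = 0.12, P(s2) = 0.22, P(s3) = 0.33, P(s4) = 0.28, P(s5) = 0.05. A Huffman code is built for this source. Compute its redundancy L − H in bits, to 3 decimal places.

Entropy H = −Σ p log₂ p ≈ 2.1058 bits.
Huffman merges: 1/20+3/25→17/100; 17/100+11/50→39/100; 7/25+33/100→61/100; 39/100+61/100→1. L = 217/100 ≈ 2.1700.
L − H = 2.1700 − 2.1058 = 0.064 bits.

0.064 bits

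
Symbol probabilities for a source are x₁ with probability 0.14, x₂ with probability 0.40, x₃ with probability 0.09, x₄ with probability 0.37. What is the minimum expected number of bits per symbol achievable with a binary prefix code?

1.83 bits/symbol

Repeatedly combine the two least-probable nodes; the expected code length is the sum of the merged weights.
merge 9/100 + 7/50 → 23/100
merge 23/100 + 37/100 → 3/5
merge 2/5 + 3/5 → 1
L = 23/100 + 3/5 + 1 = 183/100 = 1.83 bits/symbol.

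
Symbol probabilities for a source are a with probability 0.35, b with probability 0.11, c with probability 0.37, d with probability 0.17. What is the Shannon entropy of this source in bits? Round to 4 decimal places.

H = −Σ pᵢ log₂ pᵢ.
−0.35·log₂(0.35) = 0.5301
−0.11·log₂(0.11) = 0.3503
−0.37·log₂(0.37) = 0.5307
−0.17·log₂(0.17) = 0.4346
Sum ≈ 1.8457 → 1.8457 bits.

1.8457 bits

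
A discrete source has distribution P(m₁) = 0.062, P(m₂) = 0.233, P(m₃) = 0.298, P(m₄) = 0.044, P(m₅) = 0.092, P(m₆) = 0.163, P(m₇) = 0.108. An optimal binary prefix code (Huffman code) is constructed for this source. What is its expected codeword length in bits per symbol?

Repeatedly combine the two least-probable nodes; the expected code length is the sum of the merged weights.
merge 11/250 + 31/500 → 53/500
merge 23/250 + 53/500 → 99/500
merge 27/250 + 163/1000 → 271/1000
merge 99/500 + 233/1000 → 431/1000
merge 271/1000 + 149/500 → 569/1000
merge 431/1000 + 569/1000 → 1
L = 53/500 + 99/500 + 271/1000 + 431/1000 + 569/1000 + 1 = 103/40 = 2.575 bits/symbol.

2.575 bits/symbol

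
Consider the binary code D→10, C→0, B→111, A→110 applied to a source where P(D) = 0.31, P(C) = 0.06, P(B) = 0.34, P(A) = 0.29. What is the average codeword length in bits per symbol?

2.57 bits/symbol

L̄ = Σ pᵢ·ℓᵢ = 0.31·2 + 0.06·1 + 0.34·3 + 0.29·3 = 2.57 bits/symbol.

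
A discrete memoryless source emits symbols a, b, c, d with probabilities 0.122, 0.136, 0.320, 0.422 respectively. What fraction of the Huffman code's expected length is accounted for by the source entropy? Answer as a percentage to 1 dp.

Entropy H = −Σ p log₂ p ≈ 1.8130 bits.
Huffman merges: 61/500+17/125→129/500; 129/500+8/25→289/500; 211/500+289/500→1. L = 459/250 ≈ 1.8360.
Efficiency = H/L = 1.8130/1.8360 = 98.7%.

98.7%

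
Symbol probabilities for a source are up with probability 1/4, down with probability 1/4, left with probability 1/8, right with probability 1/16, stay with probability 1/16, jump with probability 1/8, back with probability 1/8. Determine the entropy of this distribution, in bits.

2.625 bits

Each probability is a power of 1/2, so log₂(1/p) is an integer.
H = Σ p·log₂(1/p) = 1/4·2 + 1/4·2 + 1/8·3 + 1/16·4 + 1/16·4 + 1/8·3 + 1/8·3 = 2.625 bits.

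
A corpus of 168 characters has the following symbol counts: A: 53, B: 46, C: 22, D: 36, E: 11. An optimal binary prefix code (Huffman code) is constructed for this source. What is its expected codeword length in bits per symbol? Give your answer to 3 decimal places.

Probabilities are the counts divided by 168.
Repeatedly combine the two least-probable nodes; the expected code length is the sum of the merged weights.
merge 11/168 + 11/84 → 11/56
merge 11/56 + 3/14 → 23/56
merge 23/84 + 53/168 → 33/56
merge 23/56 + 33/56 → 1
L = 11/56 + 23/56 + 33/56 + 1 = 123/56 ≈ 2.196 bits/symbol.

2.196 bits/symbol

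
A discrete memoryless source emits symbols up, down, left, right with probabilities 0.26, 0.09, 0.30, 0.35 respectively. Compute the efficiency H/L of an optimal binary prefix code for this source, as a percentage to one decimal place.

Entropy H = −Σ p log₂ p ≈ 1.8691 bits.
Huffman merges: 9/100+13/50→7/20; 3/10+7/20→13/20; 7/20+13/20→1. L = 2 ≈ 2.0000.
Efficiency = H/L = 1.8691/2.0000 = 93.5%.

93.5%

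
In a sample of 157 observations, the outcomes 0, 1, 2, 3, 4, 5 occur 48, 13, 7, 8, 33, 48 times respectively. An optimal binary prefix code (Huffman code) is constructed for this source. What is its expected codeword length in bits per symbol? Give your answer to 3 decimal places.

2.274 bits/symbol

Probabilities are the counts divided by 157.
Repeatedly combine the two least-probable nodes; the expected code length is the sum of the merged weights.
merge 7/157 + 8/157 → 15/157
merge 13/157 + 15/157 → 28/157
merge 28/157 + 33/157 → 61/157
merge 48/157 + 48/157 → 96/157
merge 61/157 + 96/157 → 1
L = 15/157 + 28/157 + 61/157 + 96/157 + 1 = 357/157 ≈ 2.274 bits/symbol.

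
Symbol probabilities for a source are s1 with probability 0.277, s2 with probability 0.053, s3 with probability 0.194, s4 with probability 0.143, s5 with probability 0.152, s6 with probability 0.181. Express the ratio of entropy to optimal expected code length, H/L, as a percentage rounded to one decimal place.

Entropy H = −Σ p log₂ p ≈ 2.4573 bits.
Huffman merges: 53/1000+143/1000→49/250; 19/125+181/1000→333/1000; 97/500+49/250→39/100; 277/1000+333/1000→61/100; 39/100+61/100→1. L = 2529/1000 ≈ 2.5290.
Efficiency = H/L = 2.4573/2.5290 = 97.2%.

97.2%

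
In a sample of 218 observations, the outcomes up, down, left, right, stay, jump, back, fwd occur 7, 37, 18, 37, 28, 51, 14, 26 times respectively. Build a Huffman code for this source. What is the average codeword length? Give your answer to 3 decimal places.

Probabilities are the counts divided by 218.
Repeatedly combine the two least-probable nodes; the expected code length is the sum of the merged weights.
merge 7/218 + 7/109 → 21/218
merge 9/109 + 21/218 → 39/218
merge 13/109 + 14/109 → 27/109
merge 37/218 + 37/218 → 37/109
merge 39/218 + 51/218 → 45/109
merge 27/109 + 37/109 → 64/109
merge 45/109 + 64/109 → 1
L = 21/218 + 39/218 + 27/109 + 37/109 + 45/109 + 64/109 + 1 = 312/109 ≈ 2.862 bits/symbol.

2.862 bits/symbol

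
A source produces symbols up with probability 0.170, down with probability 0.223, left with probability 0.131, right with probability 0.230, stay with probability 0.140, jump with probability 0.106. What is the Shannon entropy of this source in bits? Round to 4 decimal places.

2.5295 bits

H = −Σ pᵢ log₂ pᵢ.
−0.170·log₂(0.170) = 0.4346
−0.223·log₂(0.223) = 0.4828
−0.131·log₂(0.131) = 0.3841
−0.230·log₂(0.230) = 0.4877
−0.140·log₂(0.140) = 0.3971
−0.106·log₂(0.106) = 0.3432
Sum ≈ 2.5295 → 2.5295 bits.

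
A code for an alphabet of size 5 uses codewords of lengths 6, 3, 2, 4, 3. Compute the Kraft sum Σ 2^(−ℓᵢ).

With common denominator 2^6 = 64: Σ 2^(−ℓᵢ) = 1/64 + 8/64 + 16/64 + 4/64 + 8/64 = 37/64 = 0.578125.

0.578125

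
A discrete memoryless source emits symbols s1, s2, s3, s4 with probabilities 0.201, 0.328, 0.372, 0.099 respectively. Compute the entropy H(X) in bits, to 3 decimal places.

H = −Σ pᵢ log₂ pᵢ.
−0.201·log₂(0.201) = 0.4653
−0.328·log₂(0.328) = 0.5275
−0.372·log₂(0.372) = 0.5307
−0.099·log₂(0.099) = 0.3303
Sum ≈ 1.8538 → 1.854 bits.

1.854 bits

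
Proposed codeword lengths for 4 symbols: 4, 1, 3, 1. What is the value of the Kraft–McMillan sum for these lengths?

1.1875

With common denominator 2^4 = 16: Σ 2^(−ℓᵢ) = 1/16 + 8/16 + 2/16 + 8/16 = 19/16 = 1.1875.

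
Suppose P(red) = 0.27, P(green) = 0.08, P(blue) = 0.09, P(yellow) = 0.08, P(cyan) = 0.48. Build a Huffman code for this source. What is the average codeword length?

Repeatedly combine the two least-probable nodes; the expected code length is the sum of the merged weights.
merge 2/25 + 2/25 → 4/25
merge 9/100 + 4/25 → 1/4
merge 1/4 + 27/100 → 13/25
merge 12/25 + 13/25 → 1
L = 4/25 + 1/4 + 13/25 + 1 = 193/100 = 1.93 bits/symbol.

1.93 bits/symbol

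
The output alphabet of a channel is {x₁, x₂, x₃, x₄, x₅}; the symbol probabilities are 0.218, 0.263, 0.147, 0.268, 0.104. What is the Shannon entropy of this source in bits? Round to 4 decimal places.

H = −Σ pᵢ log₂ pᵢ.
−0.218·log₂(0.218) = 0.4791
−0.263·log₂(0.263) = 0.5068
−0.147·log₂(0.147) = 0.4066
−0.268·log₂(0.268) = 0.5091
−0.104·log₂(0.104) = 0.3396
Sum ≈ 2.2412 → 2.2412 bits.

2.2412 bits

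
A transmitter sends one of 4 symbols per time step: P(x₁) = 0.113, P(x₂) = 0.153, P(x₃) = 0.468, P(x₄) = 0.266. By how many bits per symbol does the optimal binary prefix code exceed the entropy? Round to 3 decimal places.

Entropy H = −Σ p log₂ p ≈ 1.7907 bits.
Huffman merges: 113/1000+153/1000→133/500; 133/500+133/500→133/250; 117/250+133/250→1. L = 899/500 ≈ 1.7980.
L − H = 1.7980 − 1.7907 = 0.007 bits.

0.007 bits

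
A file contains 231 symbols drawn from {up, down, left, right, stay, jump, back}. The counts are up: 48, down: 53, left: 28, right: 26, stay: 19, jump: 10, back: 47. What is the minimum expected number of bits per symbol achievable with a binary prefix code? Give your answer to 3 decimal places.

Probabilities are the counts divided by 231.
Repeatedly combine the two least-probable nodes; the expected code length is the sum of the merged weights.
merge 10/231 + 19/231 → 29/231
merge 26/231 + 4/33 → 18/77
merge 29/231 + 47/231 → 76/231
merge 16/77 + 53/231 → 101/231
merge 18/77 + 76/231 → 130/231
merge 101/231 + 130/231 → 1
L = 29/231 + 18/77 + 76/231 + 101/231 + 130/231 + 1 = 207/77 ≈ 2.688 bits/symbol.

2.688 bits/symbol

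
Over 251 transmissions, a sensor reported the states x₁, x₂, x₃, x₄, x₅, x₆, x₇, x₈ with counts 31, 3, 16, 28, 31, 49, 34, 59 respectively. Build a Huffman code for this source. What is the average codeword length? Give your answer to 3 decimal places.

Probabilities are the counts divided by 251.
Repeatedly combine the two least-probable nodes; the expected code length is the sum of the merged weights.
merge 3/251 + 16/251 → 19/251
merge 19/251 + 28/251 → 47/251
merge 31/251 + 31/251 → 62/251
merge 34/251 + 47/251 → 81/251
merge 49/251 + 59/251 → 108/251
merge 62/251 + 81/251 → 143/251
merge 108/251 + 143/251 → 1
L = 19/251 + 47/251 + 62/251 + 81/251 + 108/251 + 143/251 + 1 = 711/251 ≈ 2.833 bits/symbol.

2.833 bits/symbol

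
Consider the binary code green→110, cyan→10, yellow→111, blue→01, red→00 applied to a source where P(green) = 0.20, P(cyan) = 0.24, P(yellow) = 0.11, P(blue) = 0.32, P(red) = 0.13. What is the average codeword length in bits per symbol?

2.31 bits/symbol

L̄ = Σ pᵢ·ℓᵢ = 0.20·3 + 0.24·2 + 0.11·3 + 0.32·2 + 0.13·2 = 2.31 bits/symbol.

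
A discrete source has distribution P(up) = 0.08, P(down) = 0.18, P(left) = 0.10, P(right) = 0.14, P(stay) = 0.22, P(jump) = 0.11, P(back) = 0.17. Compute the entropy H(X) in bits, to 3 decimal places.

H = −Σ pᵢ log₂ pᵢ.
−0.08·log₂(0.08) = 0.2915
−0.18·log₂(0.18) = 0.4453
−0.10·log₂(0.10) = 0.3322
−0.14·log₂(0.14) = 0.3971
−0.22·log₂(0.22) = 0.4806
−0.11·log₂(0.11) = 0.3503
−0.17·log₂(0.17) = 0.4346
Sum ≈ 2.7316 → 2.732 bits.

2.732 bits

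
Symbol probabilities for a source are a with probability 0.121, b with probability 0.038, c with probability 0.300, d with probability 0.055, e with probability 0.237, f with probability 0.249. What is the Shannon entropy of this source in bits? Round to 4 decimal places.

2.2909 bits

H = −Σ pᵢ log₂ pᵢ.
−0.121·log₂(0.121) = 0.3687
−0.038·log₂(0.038) = 0.1793
−0.300·log₂(0.300) = 0.5211
−0.055·log₂(0.055) = 0.2301
−0.237·log₂(0.237) = 0.4923
−0.249·log₂(0.249) = 0.4994
Sum ≈ 2.2909 → 2.2909 bits.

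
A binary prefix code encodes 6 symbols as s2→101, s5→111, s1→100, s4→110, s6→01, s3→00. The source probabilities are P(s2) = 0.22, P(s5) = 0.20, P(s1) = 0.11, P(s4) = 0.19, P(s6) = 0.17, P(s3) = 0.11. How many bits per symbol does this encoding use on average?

L̄ = Σ pᵢ·ℓᵢ = 0.22·3 + 0.20·3 + 0.11·3 + 0.19·3 + 0.17·2 + 0.11·2 = 2.72 bits/symbol.

2.72 bits/symbol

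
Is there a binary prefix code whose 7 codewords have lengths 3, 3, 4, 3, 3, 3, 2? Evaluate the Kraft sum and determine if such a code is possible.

0.9375; yes

With common denominator 2^4 = 16: Σ 2^(−ℓᵢ) = 2/16 + 2/16 + 1/16 + 2/16 + 2/16 + 2/16 + 4/16 = 15/16 = 0.9375.
Kraft's inequality requires Σ ≤ 1; here Σ = 0.9375 ≤ 1, so such a prefix code exists.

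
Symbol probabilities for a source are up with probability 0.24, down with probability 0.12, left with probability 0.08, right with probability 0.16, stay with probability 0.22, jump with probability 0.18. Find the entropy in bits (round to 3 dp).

2.502 bits

H = −Σ pᵢ log₂ pᵢ.
−0.24·log₂(0.24) = 0.4941
−0.12·log₂(0.12) = 0.3671
−0.08·log₂(0.08) = 0.2915
−0.16·log₂(0.16) = 0.4230
−0.22·log₂(0.22) = 0.4806
−0.18·log₂(0.18) = 0.4453
Sum ≈ 2.5016 → 2.502 bits.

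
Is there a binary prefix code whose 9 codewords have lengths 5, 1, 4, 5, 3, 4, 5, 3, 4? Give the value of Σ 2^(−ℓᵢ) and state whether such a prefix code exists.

With common denominator 2^5 = 32: Σ 2^(−ℓᵢ) = 1/32 + 16/32 + 2/32 + 1/32 + 4/32 + 2/32 + 1/32 + 4/32 + 2/32 = 33/32 = 1.03125.
Kraft's inequality requires Σ ≤ 1; here Σ = 1.03125 > 1, so no such prefix code exists.

1.03125; no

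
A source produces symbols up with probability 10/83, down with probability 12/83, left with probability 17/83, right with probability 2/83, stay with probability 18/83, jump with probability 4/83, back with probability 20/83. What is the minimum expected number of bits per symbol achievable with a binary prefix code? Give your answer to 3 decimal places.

2.602 bits/symbol

Repeatedly combine the two least-probable nodes; the expected code length is the sum of the merged weights.
merge 2/83 + 4/83 → 6/83
merge 6/83 + 10/83 → 16/83
merge 12/83 + 16/83 → 28/83
merge 17/83 + 18/83 → 35/83
merge 20/83 + 28/83 → 48/83
merge 35/83 + 48/83 → 1
L = 6/83 + 16/83 + 28/83 + 35/83 + 48/83 + 1 = 216/83 ≈ 2.602 bits/symbol.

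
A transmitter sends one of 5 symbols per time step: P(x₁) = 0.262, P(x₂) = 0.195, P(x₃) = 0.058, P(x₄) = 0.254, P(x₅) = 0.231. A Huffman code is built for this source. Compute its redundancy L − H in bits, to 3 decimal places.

0.058 bits

Entropy H = −Σ p log₂ p ≈ 2.1950 bits.
Huffman merges: 29/500+39/200→253/1000; 231/1000+253/1000→121/250; 127/500+131/500→129/250; 121/250+129/250→1. L = 2253/1000 ≈ 2.2530.
L − H = 2.2530 − 2.1950 = 0.058 bits.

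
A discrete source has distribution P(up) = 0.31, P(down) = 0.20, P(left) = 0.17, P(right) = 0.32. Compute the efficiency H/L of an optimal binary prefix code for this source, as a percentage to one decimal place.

Entropy H = −Σ p log₂ p ≈ 1.9488 bits.
Huffman merges: 17/100+1/5→37/100; 31/100+8/25→63/100; 37/100+63/100→1. L = 2 ≈ 2.0000.
Efficiency = H/L = 1.9488/2.0000 = 97.4%.

97.4%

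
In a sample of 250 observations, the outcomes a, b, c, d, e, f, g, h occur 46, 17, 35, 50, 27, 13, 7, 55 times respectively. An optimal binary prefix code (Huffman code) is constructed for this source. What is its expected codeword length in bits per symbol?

2.808 bits/symbol

Probabilities are the counts divided by 250.
Repeatedly combine the two least-probable nodes; the expected code length is the sum of the merged weights.
merge 7/250 + 13/250 → 2/25
merge 17/250 + 2/25 → 37/250
merge 27/250 + 7/50 → 31/125
merge 37/250 + 23/125 → 83/250
merge 1/5 + 11/50 → 21/50
merge 31/125 + 83/250 → 29/50
merge 21/50 + 29/50 → 1
L = 2/25 + 37/250 + 31/125 + 83/250 + 21/50 + 29/50 + 1 = 351/125 = 2.808 bits/symbol.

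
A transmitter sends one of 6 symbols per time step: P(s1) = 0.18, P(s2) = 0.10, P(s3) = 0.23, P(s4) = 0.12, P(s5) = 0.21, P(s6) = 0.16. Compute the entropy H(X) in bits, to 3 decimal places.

2.528 bits

H = −Σ pᵢ log₂ pᵢ.
−0.18·log₂(0.18) = 0.4453
−0.10·log₂(0.10) = 0.3322
−0.23·log₂(0.23) = 0.4877
−0.12·log₂(0.12) = 0.3671
−0.21·log₂(0.21) = 0.4728
−0.16·log₂(0.16) = 0.4230
Sum ≈ 2.5281 → 2.528 bits.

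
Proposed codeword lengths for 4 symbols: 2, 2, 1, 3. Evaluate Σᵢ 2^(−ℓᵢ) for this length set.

With common denominator 2^3 = 8: Σ 2^(−ℓᵢ) = 2/8 + 2/8 + 4/8 + 1/8 = 9/8 = 1.125.

1.125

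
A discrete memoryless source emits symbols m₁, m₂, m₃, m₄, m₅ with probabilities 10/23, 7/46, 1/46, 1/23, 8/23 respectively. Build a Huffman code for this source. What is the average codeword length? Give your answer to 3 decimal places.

Repeatedly combine the two least-probable nodes; the expected code length is the sum of the merged weights.
merge 1/46 + 1/23 → 3/46
merge 3/46 + 7/46 → 5/23
merge 5/23 + 8/23 → 13/23
merge 10/23 + 13/23 → 1
L = 3/46 + 5/23 + 13/23 + 1 = 85/46 ≈ 1.848 bits/symbol.

1.848 bits/symbol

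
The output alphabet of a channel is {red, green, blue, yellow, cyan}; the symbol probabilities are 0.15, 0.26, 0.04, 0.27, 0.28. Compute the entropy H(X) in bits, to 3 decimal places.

2.126 bits

H = −Σ pᵢ log₂ pᵢ.
−0.15·log₂(0.15) = 0.4105
−0.26·log₂(0.26) = 0.5053
−0.04·log₂(0.04) = 0.1858
−0.27·log₂(0.27) = 0.5100
−0.28·log₂(0.28) = 0.5142
Sum ≈ 2.1258 → 2.126 bits.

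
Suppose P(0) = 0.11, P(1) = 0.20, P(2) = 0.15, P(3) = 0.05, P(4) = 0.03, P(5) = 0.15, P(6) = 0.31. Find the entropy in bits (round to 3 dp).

H = −Σ pᵢ log₂ pᵢ.
−0.11·log₂(0.11) = 0.3503
−0.20·log₂(0.20) = 0.4644
−0.15·log₂(0.15) = 0.4105
−0.05·log₂(0.05) = 0.2161
−0.03·log₂(0.03) = 0.1518
−0.15·log₂(0.15) = 0.4105
−0.31·log₂(0.31) = 0.5238
Sum ≈ 2.5274 → 2.527 bits.

2.527 bits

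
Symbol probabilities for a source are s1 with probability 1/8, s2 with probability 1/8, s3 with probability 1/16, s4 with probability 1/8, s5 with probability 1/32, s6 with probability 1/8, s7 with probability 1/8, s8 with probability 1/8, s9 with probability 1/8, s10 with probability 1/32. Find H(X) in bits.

3.1875 bits

Each probability is a power of 1/2, so log₂(1/p) is an integer.
H = Σ p·log₂(1/p) = 1/8·3 + 1/8·3 + 1/16·4 + 1/8·3 + 1/32·5 + 1/8·3 + 1/8·3 + 1/8·3 + 1/8·3 + 1/32·5 = 3.1875 bits.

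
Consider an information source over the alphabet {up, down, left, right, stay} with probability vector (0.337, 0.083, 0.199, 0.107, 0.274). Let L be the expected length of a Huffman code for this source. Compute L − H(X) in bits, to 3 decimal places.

Entropy H = −Σ p log₂ p ≈ 2.1471 bits.
Huffman merges: 83/1000+107/1000→19/100; 19/100+199/1000→389/1000; 137/500+337/1000→611/1000; 389/1000+611/1000→1. L = 219/100 ≈ 2.1900.
L − H = 2.1900 − 2.1471 = 0.043 bits.

0.043 bits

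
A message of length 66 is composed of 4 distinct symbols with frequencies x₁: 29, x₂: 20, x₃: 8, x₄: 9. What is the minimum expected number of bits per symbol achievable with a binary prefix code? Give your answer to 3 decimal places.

1.818 bits/symbol

Probabilities are the counts divided by 66.
Repeatedly combine the two least-probable nodes; the expected code length is the sum of the merged weights.
merge 4/33 + 3/22 → 17/66
merge 17/66 + 10/33 → 37/66
merge 29/66 + 37/66 → 1
L = 17/66 + 37/66 + 1 = 20/11 ≈ 1.818 bits/symbol.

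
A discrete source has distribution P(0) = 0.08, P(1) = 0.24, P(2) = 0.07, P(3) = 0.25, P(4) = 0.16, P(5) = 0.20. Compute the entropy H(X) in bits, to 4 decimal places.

H = −Σ pᵢ log₂ pᵢ.
−0.08·log₂(0.08) = 0.2915
−0.24·log₂(0.24) = 0.4941
−0.07·log₂(0.07) = 0.2686
−0.25·log₂(0.25) = 0.5000
−0.16·log₂(0.16) = 0.4230
−0.20·log₂(0.20) = 0.4644
Sum ≈ 2.4416 → 2.4416 bits.

2.4416 bits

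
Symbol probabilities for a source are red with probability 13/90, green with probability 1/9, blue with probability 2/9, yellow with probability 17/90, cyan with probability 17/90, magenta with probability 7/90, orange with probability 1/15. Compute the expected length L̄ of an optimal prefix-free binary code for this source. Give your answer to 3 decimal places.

Repeatedly combine the two least-probable nodes; the expected code length is the sum of the merged weights.
merge 1/15 + 7/90 → 13/90
merge 1/9 + 13/90 → 23/90
merge 13/90 + 17/90 → 1/3
merge 17/90 + 2/9 → 37/90
merge 23/90 + 1/3 → 53/90
merge 37/90 + 53/90 → 1
L = 13/90 + 23/90 + 1/3 + 37/90 + 53/90 + 1 = 41/15 ≈ 2.733 bits/symbol.

2.733 bits/symbol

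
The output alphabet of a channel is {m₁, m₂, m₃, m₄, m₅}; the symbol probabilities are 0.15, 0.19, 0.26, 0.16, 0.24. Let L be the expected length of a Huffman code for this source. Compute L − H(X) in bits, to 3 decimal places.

0.022 bits

Entropy H = −Σ p log₂ p ≈ 2.2882 bits.
Huffman merges: 3/20+4/25→31/100; 19/100+6/25→43/100; 13/50+31/100→57/100; 43/100+57/100→1. L = 231/100 ≈ 2.3100.
L − H = 2.3100 − 2.2882 = 0.022 bits.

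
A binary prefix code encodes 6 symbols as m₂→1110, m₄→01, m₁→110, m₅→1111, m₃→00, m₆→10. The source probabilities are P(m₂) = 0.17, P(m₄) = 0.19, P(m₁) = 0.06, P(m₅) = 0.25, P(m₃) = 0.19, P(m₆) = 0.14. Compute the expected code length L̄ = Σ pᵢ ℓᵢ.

2.9 bits/symbol

L̄ = Σ pᵢ·ℓᵢ = 0.17·4 + 0.19·2 + 0.06·3 + 0.25·4 + 0.19·2 + 0.14·2 = 2.9 bits/symbol.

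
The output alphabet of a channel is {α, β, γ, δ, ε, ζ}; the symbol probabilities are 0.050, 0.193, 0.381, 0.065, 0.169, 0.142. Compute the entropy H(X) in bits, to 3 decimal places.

2.294 bits

H = −Σ pᵢ log₂ pᵢ.
−0.050·log₂(0.050) = 0.2161
−0.193·log₂(0.193) = 0.4581
−0.381·log₂(0.381) = 0.5304
−0.065·log₂(0.065) = 0.2563
−0.169·log₂(0.169) = 0.4335
−0.142·log₂(0.142) = 0.3999
Sum ≈ 2.2942 → 2.294 bits.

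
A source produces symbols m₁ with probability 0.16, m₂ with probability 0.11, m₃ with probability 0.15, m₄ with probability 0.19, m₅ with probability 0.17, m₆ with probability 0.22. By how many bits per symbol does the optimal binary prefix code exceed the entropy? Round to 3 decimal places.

Entropy H = −Σ p log₂ p ≈ 2.5542 bits.
Huffman merges: 11/100+3/20→13/50; 4/25+17/100→33/100; 19/100+11/50→41/100; 13/50+33/100→59/100; 41/100+59/100→1. L = 259/100 ≈ 2.5900.
L − H = 2.5900 − 2.5542 = 0.036 bits.

0.036 bits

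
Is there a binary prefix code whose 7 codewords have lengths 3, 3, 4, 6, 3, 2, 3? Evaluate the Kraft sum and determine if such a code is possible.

0.828125; yes

With common denominator 2^6 = 64: Σ 2^(−ℓᵢ) = 8/64 + 8/64 + 4/64 + 1/64 + 8/64 + 16/64 + 8/64 = 53/64 = 0.828125.
Kraft's inequality requires Σ ≤ 1; here Σ = 0.828125 ≤ 1, so such a prefix code exists.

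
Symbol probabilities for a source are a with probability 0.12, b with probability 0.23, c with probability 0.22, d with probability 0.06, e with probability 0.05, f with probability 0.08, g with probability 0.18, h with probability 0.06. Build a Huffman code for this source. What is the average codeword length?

Repeatedly combine the two least-probable nodes; the expected code length is the sum of the merged weights.
merge 1/20 + 3/50 → 11/100
merge 3/50 + 2/25 → 7/50
merge 11/100 + 3/25 → 23/100
merge 7/50 + 9/50 → 8/25
merge 11/50 + 23/100 → 9/20
merge 23/100 + 8/25 → 11/20
merge 9/20 + 11/20 → 1
L = 11/100 + 7/50 + 23/100 + 8/25 + 9/20 + 11/20 + 1 = 14/5 = 2.8 bits/symbol.

2.8 bits/symbol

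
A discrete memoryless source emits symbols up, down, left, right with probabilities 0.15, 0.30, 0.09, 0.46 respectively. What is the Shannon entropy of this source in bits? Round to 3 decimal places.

H = −Σ pᵢ log₂ pᵢ.
−0.15·log₂(0.15) = 0.4105
−0.30·log₂(0.30) = 0.5211
−0.09·log₂(0.09) = 0.3127
−0.46·log₂(0.46) = 0.5153
Sum ≈ 1.7596 → 1.760 bits.

1.760 bits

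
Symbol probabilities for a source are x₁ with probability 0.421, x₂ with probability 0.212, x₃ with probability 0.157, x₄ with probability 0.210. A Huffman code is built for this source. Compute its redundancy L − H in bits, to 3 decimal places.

0.054 bits

Entropy H = −Σ p log₂ p ≈ 1.8921 bits.
Huffman merges: 157/1000+21/100→367/1000; 53/250+367/1000→579/1000; 421/1000+579/1000→1. L = 973/500 ≈ 1.9460.
L − H = 1.9460 − 1.8921 = 0.054 bits.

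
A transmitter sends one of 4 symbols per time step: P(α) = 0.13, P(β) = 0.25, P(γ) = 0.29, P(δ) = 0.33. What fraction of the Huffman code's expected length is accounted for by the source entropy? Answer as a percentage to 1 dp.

Entropy H = −Σ p log₂ p ≈ 1.9284 bits.
Huffman merges: 13/100+1/4→19/50; 29/100+33/100→31/50; 19/50+31/50→1. L = 2 ≈ 2.0000.
Efficiency = H/L = 1.9284/2.0000 = 96.4%.

96.4%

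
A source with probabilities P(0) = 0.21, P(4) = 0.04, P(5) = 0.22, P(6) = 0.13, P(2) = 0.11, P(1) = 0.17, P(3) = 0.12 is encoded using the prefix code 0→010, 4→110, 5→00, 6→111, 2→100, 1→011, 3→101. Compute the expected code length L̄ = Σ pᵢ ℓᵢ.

2.78 bits/symbol

L̄ = Σ pᵢ·ℓᵢ = 0.21·3 + 0.04·3 + 0.22·2 + 0.13·3 + 0.11·3 + 0.17·3 + 0.12·3 = 2.78 bits/symbol.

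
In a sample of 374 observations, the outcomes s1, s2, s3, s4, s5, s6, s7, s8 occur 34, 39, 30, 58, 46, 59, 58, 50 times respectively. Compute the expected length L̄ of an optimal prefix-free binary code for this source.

Probabilities are the counts divided by 374.
Repeatedly combine the two least-probable nodes; the expected code length is the sum of the merged weights.
merge 15/187 + 1/11 → 32/187
merge 39/374 + 23/187 → 5/22
merge 25/187 + 29/187 → 54/187
merge 29/187 + 59/374 → 117/374
merge 32/187 + 5/22 → 149/374
merge 54/187 + 117/374 → 225/374
merge 149/374 + 225/374 → 1
L = 32/187 + 5/22 + 54/187 + 117/374 + 149/374 + 225/374 + 1 = 3 bits/symbol.

3 bits/symbol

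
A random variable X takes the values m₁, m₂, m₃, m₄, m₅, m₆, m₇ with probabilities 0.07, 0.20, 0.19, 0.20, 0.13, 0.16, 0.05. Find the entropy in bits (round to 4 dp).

H = −Σ pᵢ log₂ pᵢ.
−0.07·log₂(0.07) = 0.2686
−0.20·log₂(0.20) = 0.4644
−0.19·log₂(0.19) = 0.4552
−0.20·log₂(0.20) = 0.4644
−0.13·log₂(0.13) = 0.3826
−0.16·log₂(0.16) = 0.4230
−0.05·log₂(0.05) = 0.2161
Sum ≈ 2.6743 → 2.6743 bits.

2.6743 bits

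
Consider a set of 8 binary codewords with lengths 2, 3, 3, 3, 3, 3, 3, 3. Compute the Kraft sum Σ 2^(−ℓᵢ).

With common denominator 2^3 = 8: Σ 2^(−ℓᵢ) = 2/8 + 1/8 + 1/8 + 1/8 + 1/8 + 1/8 + 1/8 + 1/8 = 9/8 = 1.125.

1.125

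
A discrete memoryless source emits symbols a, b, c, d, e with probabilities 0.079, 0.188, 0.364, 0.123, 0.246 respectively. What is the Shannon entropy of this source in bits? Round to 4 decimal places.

H = −Σ pᵢ log₂ pᵢ.
−0.079·log₂(0.079) = 0.2893
−0.188·log₂(0.188) = 0.4533
−0.364·log₂(0.364) = 0.5307
−0.123·log₂(0.123) = 0.3719
−0.246·log₂(0.246) = 0.4977
Sum ≈ 2.1429 → 2.1429 bits.

2.1429 bits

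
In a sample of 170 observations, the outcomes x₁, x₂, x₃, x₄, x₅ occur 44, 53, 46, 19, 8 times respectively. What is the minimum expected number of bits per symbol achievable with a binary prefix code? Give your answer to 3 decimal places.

Probabilities are the counts divided by 170.
Repeatedly combine the two least-probable nodes; the expected code length is the sum of the merged weights.
merge 4/85 + 19/170 → 27/170
merge 27/170 + 22/85 → 71/170
merge 23/85 + 53/170 → 99/170
merge 71/170 + 99/170 → 1
L = 27/170 + 71/170 + 99/170 + 1 = 367/170 ≈ 2.159 bits/symbol.

2.159 bits/symbol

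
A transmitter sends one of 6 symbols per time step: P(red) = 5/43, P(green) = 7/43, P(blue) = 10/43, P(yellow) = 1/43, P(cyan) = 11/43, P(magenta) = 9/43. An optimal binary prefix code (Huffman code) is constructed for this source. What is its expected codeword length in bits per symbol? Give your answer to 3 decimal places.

2.442 bits/symbol

Repeatedly combine the two least-probable nodes; the expected code length is the sum of the merged weights.
merge 1/43 + 5/43 → 6/43
merge 6/43 + 7/43 → 13/43
merge 9/43 + 10/43 → 19/43
merge 11/43 + 13/43 → 24/43
merge 19/43 + 24/43 → 1
L = 6/43 + 13/43 + 19/43 + 24/43 + 1 = 105/43 ≈ 2.442 bits/symbol.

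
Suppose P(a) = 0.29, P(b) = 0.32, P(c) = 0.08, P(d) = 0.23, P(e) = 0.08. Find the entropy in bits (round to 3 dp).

2.115 bits

H = −Σ pᵢ log₂ pᵢ.
−0.29·log₂(0.29) = 0.5179
−0.32·log₂(0.32) = 0.5260
−0.08·log₂(0.08) = 0.2915
−0.23·log₂(0.23) = 0.4877
−0.08·log₂(0.08) = 0.2915
Sum ≈ 2.1146 → 2.115 bits.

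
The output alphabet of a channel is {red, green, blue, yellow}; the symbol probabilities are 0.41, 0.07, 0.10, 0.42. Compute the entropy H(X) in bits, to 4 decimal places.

1.6538 bits

H = −Σ pᵢ log₂ pᵢ.
−0.41·log₂(0.41) = 0.5274
−0.07·log₂(0.07) = 0.2686
−0.10·log₂(0.10) = 0.3322
−0.42·log₂(0.42) = 0.5256
Sum ≈ 1.6538 → 1.6538 bits.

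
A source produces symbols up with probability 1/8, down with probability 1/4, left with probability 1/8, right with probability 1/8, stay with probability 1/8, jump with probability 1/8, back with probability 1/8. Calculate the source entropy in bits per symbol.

Each probability is a power of 1/2, so log₂(1/p) is an integer.
H = Σ p·log₂(1/p) = 1/8·3 + 1/4·2 + 1/8·3 + 1/8·3 + 1/8·3 + 1/8·3 + 1/8·3 = 2.75 bits.

2.75 bits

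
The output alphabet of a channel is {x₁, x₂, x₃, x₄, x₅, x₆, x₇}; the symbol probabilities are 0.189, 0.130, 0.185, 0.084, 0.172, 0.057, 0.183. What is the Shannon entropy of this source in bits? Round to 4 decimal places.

H = −Σ pᵢ log₂ pᵢ.
−0.189·log₂(0.189) = 0.4543
−0.130·log₂(0.130) = 0.3826
−0.185·log₂(0.185) = 0.4504
−0.084·log₂(0.084) = 0.3002
−0.172·log₂(0.172) = 0.4368
−0.057·log₂(0.057) = 0.2356
−0.183·log₂(0.183) = 0.4484
Sum ≈ 2.7082 → 2.7082 bits.

2.7082 bits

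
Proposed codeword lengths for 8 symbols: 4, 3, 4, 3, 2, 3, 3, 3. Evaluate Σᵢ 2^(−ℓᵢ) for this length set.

1

With common denominator 2^4 = 16: Σ 2^(−ℓᵢ) = 1/16 + 2/16 + 1/16 + 2/16 + 4/16 + 2/16 + 2/16 + 2/16 = 16/16 = 1.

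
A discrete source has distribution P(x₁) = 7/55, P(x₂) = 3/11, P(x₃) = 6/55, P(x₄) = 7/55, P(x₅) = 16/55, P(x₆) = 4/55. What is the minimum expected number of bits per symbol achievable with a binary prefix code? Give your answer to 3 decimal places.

Repeatedly combine the two least-probable nodes; the expected code length is the sum of the merged weights.
merge 4/55 + 6/55 → 2/11
merge 7/55 + 7/55 → 14/55
merge 2/11 + 14/55 → 24/55
merge 3/11 + 16/55 → 31/55
merge 24/55 + 31/55 → 1
L = 2/11 + 14/55 + 24/55 + 31/55 + 1 = 134/55 ≈ 2.436 bits/symbol.

2.436 bits/symbol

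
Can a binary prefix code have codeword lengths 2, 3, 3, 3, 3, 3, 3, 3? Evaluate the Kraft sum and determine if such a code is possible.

1.125; no

With common denominator 2^3 = 8: Σ 2^(−ℓᵢ) = 2/8 + 1/8 + 1/8 + 1/8 + 1/8 + 1/8 + 1/8 + 1/8 = 9/8 = 1.125.
Kraft's inequality requires Σ ≤ 1; here Σ = 1.125 > 1, so no such prefix code exists.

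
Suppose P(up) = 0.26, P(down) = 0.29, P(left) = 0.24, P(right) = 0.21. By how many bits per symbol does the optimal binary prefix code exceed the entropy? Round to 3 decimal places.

0.010 bits

Entropy H = −Σ p log₂ p ≈ 1.9901 bits.
Huffman merges: 21/100+6/25→9/20; 13/50+29/100→11/20; 9/20+11/20→1. L = 2 ≈ 2.0000.
L − H = 2.0000 − 1.9901 = 0.010 bits.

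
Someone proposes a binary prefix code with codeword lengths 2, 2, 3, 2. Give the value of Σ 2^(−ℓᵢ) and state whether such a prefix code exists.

With common denominator 2^3 = 8: Σ 2^(−ℓᵢ) = 2/8 + 2/8 + 1/8 + 2/8 = 7/8 = 0.875.
Kraft's inequality requires Σ ≤ 1; here Σ = 0.875 ≤ 1, so such a prefix code exists.

0.875; yes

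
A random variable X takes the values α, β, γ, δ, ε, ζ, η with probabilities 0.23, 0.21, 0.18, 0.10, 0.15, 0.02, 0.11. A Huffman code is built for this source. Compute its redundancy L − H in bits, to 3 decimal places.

0.068 bits

Entropy H = −Σ p log₂ p ≈ 2.6117 bits.
Huffman merges: 1/50+1/10→3/25; 11/100+3/25→23/100; 3/20+9/50→33/100; 21/100+23/100→11/25; 23/100+33/100→14/25; 11/25+14/25→1. L = 67/25 ≈ 2.6800.
L − H = 2.6800 − 2.6117 = 0.068 bits.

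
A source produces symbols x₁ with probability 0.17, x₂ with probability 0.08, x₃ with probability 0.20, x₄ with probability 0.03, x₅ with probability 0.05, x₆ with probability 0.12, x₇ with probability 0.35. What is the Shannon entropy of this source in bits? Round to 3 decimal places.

2.456 bits

H = −Σ pᵢ log₂ pᵢ.
−0.17·log₂(0.17) = 0.4346
−0.08·log₂(0.08) = 0.2915
−0.20·log₂(0.20) = 0.4644
−0.03·log₂(0.03) = 0.1518
−0.05·log₂(0.05) = 0.2161
−0.12·log₂(0.12) = 0.3671
−0.35·log₂(0.35) = 0.5301
Sum ≈ 2.4555 → 2.456 bits.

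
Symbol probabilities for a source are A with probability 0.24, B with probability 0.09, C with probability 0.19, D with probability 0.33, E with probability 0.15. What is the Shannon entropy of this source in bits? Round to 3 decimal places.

2.200 bits

H = −Σ pᵢ log₂ pᵢ.
−0.24·log₂(0.24) = 0.4941
−0.09·log₂(0.09) = 0.3127
−0.19·log₂(0.19) = 0.4552
−0.33·log₂(0.33) = 0.5278
−0.15·log₂(0.15) = 0.4105
Sum ≈ 2.2004 → 2.200 bits.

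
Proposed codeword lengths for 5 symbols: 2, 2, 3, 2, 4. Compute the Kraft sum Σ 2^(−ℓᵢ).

With common denominator 2^4 = 16: Σ 2^(−ℓᵢ) = 4/16 + 4/16 + 2/16 + 4/16 + 1/16 = 15/16 = 0.9375.

0.9375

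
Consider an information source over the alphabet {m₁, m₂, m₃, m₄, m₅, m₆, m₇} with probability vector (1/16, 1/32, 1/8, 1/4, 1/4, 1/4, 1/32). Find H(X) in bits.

Each probability is a power of 1/2, so log₂(1/p) is an integer.
H = Σ p·log₂(1/p) = 1/16·4 + 1/32·5 + 1/8·3 + 1/4·2 + 1/4·2 + 1/4·2 + 1/32·5 = 2.4375 bits.

2.4375 bits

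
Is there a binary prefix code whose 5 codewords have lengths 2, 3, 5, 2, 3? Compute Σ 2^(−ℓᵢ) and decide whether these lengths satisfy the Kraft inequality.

0.78125; yes

With common denominator 2^5 = 32: Σ 2^(−ℓᵢ) = 8/32 + 4/32 + 1/32 + 8/32 + 4/32 = 25/32 = 0.78125.
Kraft's inequality requires Σ ≤ 1; here Σ = 0.78125 ≤ 1, so such a prefix code exists.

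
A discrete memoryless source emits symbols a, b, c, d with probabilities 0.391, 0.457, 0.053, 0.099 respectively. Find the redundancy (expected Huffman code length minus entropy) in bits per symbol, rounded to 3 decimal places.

0.094 bits

Entropy H = −Σ p log₂ p ≈ 1.6009 bits.
Huffman merges: 53/1000+99/1000→19/125; 19/125+391/1000→543/1000; 457/1000+543/1000→1. L = 339/200 ≈ 1.6950.
L − H = 1.6950 − 1.6009 = 0.094 bits.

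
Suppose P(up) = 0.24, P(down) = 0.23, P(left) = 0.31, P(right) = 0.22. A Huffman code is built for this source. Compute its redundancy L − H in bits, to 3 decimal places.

Entropy H = −Σ p log₂ p ≈ 1.9862 bits.
Huffman merges: 11/50+23/100→9/20; 6/25+31/100→11/20; 9/20+11/20→1. L = 2 ≈ 2.0000.
L − H = 2.0000 − 1.9862 = 0.014 bits.

0.014 bits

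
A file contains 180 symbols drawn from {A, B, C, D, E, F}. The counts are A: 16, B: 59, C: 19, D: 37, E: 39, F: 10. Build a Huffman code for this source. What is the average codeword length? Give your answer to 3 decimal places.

2.394 bits/symbol

Probabilities are the counts divided by 180.
Repeatedly combine the two least-probable nodes; the expected code length is the sum of the merged weights.
merge 1/18 + 4/45 → 13/90
merge 19/180 + 13/90 → 1/4
merge 37/180 + 13/60 → 19/45
merge 1/4 + 59/180 → 26/45
merge 19/45 + 26/45 → 1
L = 13/90 + 1/4 + 19/45 + 26/45 + 1 = 431/180 ≈ 2.394 bits/symbol.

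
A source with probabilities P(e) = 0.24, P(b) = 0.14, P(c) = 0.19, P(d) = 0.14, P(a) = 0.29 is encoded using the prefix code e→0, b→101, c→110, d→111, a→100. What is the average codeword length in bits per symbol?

2.52 bits/symbol

L̄ = Σ pᵢ·ℓᵢ = 0.24·1 + 0.14·3 + 0.19·3 + 0.14·3 + 0.29·3 = 2.52 bits/symbol.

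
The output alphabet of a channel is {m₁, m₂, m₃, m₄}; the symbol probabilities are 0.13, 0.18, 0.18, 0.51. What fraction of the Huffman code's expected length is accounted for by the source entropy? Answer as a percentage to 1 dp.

98.3%

Entropy H = −Σ p log₂ p ≈ 1.7687 bits.
Huffman merges: 13/100+9/50→31/100; 9/50+31/100→49/100; 49/100+51/100→1. L = 9/5 ≈ 1.8000.
Efficiency = H/L = 1.7687/1.8000 = 98.3%.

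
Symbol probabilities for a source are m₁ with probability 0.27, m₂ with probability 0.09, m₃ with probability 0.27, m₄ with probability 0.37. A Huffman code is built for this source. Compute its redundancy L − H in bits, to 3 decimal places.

0.127 bits

Entropy H = −Σ p log₂ p ≈ 1.8634 bits.
Huffman merges: 9/100+27/100→9/25; 27/100+9/25→63/100; 37/100+63/100→1. L = 199/100 ≈ 1.9900.
L − H = 1.9900 − 1.8634 = 0.127 bits.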